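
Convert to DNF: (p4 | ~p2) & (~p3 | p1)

(p4 & ~p3) | (p4 & p1) | (~p2 & ~p3) | (~p2 & p1)

(p4 | ~p2) & (~p3 | p1)
≡ (p4 & ~p3) | (p4 & p1) | (~p2 & ~p3) | (~p2 & p1)   [distribute & over |]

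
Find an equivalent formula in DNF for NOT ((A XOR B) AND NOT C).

NOT ((A XOR B) AND NOT C)
= NOT (((A AND NOT B) OR (NOT A AND B)) AND NOT C)
= NOT ((A AND NOT B) OR (NOT A AND B)) OR NOT NOT C
= (NOT (A AND NOT B) AND NOT (NOT A AND B)) OR NOT NOT C
= ((NOT A OR NOT NOT B) AND NOT (NOT A AND B)) OR NOT NOT C
= ((NOT A OR B) AND NOT (NOT A AND B)) OR NOT NOT C
= ((NOT A OR B) AND (NOT NOT A OR NOT B)) OR NOT NOT C
= ((NOT A OR B) AND (A OR NOT B)) OR NOT NOT C
= ((NOT A OR B) AND (A OR NOT B)) OR C
= (NOT A AND A) OR (NOT A AND NOT B) OR (B AND A) OR (B AND NOT B) OR C
= (NOT A AND NOT B) OR (B AND A) OR C

(NOT A AND NOT B) OR (B AND A) OR C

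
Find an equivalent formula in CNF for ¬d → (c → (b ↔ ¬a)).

(d ∨ ¬c ∨ ¬b ∨ ¬a) ∧ (d ∨ ¬c ∨ a ∨ b)

¬d → (c → (b ↔ ¬a))
⇔ ¬¬d ∨ (c → (b ↔ ¬a))   (eliminate →)
⇔ ¬¬d ∨ ¬c ∨ (b ↔ ¬a)   (eliminate →)
⇔ ¬¬d ∨ ¬c ∨ (b → ¬a) ∧ (¬a → b)   (eliminate ↔)
⇔ ¬¬d ∨ ¬c ∨ (¬b ∨ ¬a) ∧ (¬a → b)   (eliminate →)
⇔ ¬¬d ∨ ¬c ∨ (¬b ∨ ¬a) ∧ (¬¬a ∨ b)   (eliminate →)
⇔ d ∨ ¬c ∨ (¬b ∨ ¬a) ∧ (¬¬a ∨ b)   (double negation)
⇔ d ∨ ¬c ∨ (¬b ∨ ¬a) ∧ (a ∨ b)   (double negation)
⇔ (d ∨ ¬c ∨ ¬b ∨ ¬a) ∧ (d ∨ ¬c ∨ a ∨ b)   (distribute ∨ over ∧)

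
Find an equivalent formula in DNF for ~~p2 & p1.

p2 & p1

~~p2 & p1
⇔ p2 & p1   — double negation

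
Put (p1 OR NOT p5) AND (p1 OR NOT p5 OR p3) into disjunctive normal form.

p1 OR NOT p5

(p1 OR NOT p5) AND (p1 OR NOT p5 OR p3)
⇔ (p1 AND p1) OR (p1 AND NOT p5) OR (p1 AND p3) OR (NOT p5 AND p1) OR (NOT p5 AND NOT p5) OR (NOT p5 AND p3)
⇔ p1 OR NOT p5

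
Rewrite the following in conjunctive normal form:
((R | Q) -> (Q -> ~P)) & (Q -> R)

((R | Q) -> (Q -> ~P)) & (Q -> R)
⇔ (~(R | Q) | (Q -> ~P)) & (Q -> R)   (eliminate ->)
⇔ (~(R | Q) | ~Q | ~P) & (Q -> R)   (eliminate ->)
⇔ (~(R | Q) | ~Q | ~P) & (~Q | R)   (eliminate ->)
⇔ ((~R & ~Q) | ~Q | ~P) & (~Q | R)   (De Morgan)
⇔ (~R | ~Q | ~P) & (~Q | ~Q | ~P) & (~Q | R)   (distribute | over &)
⇔ (~Q | ~P) & (~Q | R)   (simplify)

(~Q | ~P) & (~Q | R)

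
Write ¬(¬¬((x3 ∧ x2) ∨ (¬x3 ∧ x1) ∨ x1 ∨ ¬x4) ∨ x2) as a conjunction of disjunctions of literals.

¬x1 ∧ x4 ∧ ¬x2

¬(¬¬((x3 ∧ x2) ∨ (¬x3 ∧ x1) ∨ x1 ∨ ¬x4) ∨ x2)
≡ ¬¬¬((x3 ∧ x2) ∨ (¬x3 ∧ x1) ∨ x1 ∨ ¬x4) ∧ ¬x2   [De Morgan]
≡ ¬((x3 ∧ x2) ∨ (¬x3 ∧ x1) ∨ x1 ∨ ¬x4) ∧ ¬x2   [double negation]
≡ ¬(x3 ∧ x2) ∧ ¬(¬x3 ∧ x1) ∧ ¬x1 ∧ ¬¬x4 ∧ ¬x2   [De Morgan]
≡ (¬x3 ∨ ¬x2) ∧ ¬(¬x3 ∧ x1) ∧ ¬x1 ∧ ¬¬x4 ∧ ¬x2   [De Morgan]
≡ (¬x3 ∨ ¬x2) ∧ (¬¬x3 ∨ ¬x1) ∧ ¬x1 ∧ ¬¬x4 ∧ ¬x2   [De Morgan]
≡ (¬x3 ∨ ¬x2) ∧ (x3 ∨ ¬x1) ∧ ¬x1 ∧ ¬¬x4 ∧ ¬x2   [double negation]
≡ (¬x3 ∨ ¬x2) ∧ (x3 ∨ ¬x1) ∧ ¬x1 ∧ x4 ∧ ¬x2   [double negation]
≡ ¬x1 ∧ x4 ∧ ¬x2   [simplify]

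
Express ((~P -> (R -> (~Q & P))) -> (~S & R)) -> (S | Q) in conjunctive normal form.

((~P -> (R -> (~Q & P))) -> (~S & R)) -> (S | Q)
⇔ ~((~P -> (R -> (~Q & P))) -> (~S & R)) | S | Q   [eliminate ->]
⇔ ~(~(~P -> (R -> (~Q & P))) | (~S & R)) | S | Q   [eliminate ->]
⇔ ~(~(~~P | (R -> (~Q & P))) | (~S & R)) | S | Q   [eliminate ->]
⇔ ~(~(~~P | ~R | (~Q & P)) | (~S & R)) | S | Q   [eliminate ->]
⇔ (~~(~~P | ~R | (~Q & P)) & ~(~S & R)) | S | Q   [De Morgan]
⇔ ((~~P | ~R | (~Q & P)) & ~(~S & R)) | S | Q   [double negation]
⇔ ((P | ~R | (~Q & P)) & ~(~S & R)) | S | Q   [double negation]
⇔ ((P | ~R | (~Q & P)) & (~~S | ~R)) | S | Q   [De Morgan]
⇔ ((P | ~R | (~Q & P)) & (S | ~R)) | S | Q   [double negation]
⇔ (P | ~R | ~Q | S | Q) & (P | ~R | P | S | Q) & (S | ~R | S | Q)   [distribute | over &]
⇔ S | ~R | Q   [simplify]

S | ~R | Q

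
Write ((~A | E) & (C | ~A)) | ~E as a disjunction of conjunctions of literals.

~A | (E & C) | ~E

((~A | E) & (C | ~A)) | ~E
⇔ (~A & C) | (~A & ~A) | (E & C) | (E & ~A) | ~E   (distribute & over |)
⇔ ~A | (E & C) | ~E   (simplify)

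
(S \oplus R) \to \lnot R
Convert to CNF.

(S \oplus R) \to \lnot R
⇔ \lnot (S \oplus R) \lor \lnot R   [eliminate \to]
⇔ \lnot ((S \lor R) \land \lnot (S \land R)) \lor \lnot R   [expand \oplus]
⇔ \lnot (S \lor R) \lor \lnot \lnot (S \land R) \lor \lnot R   [De Morgan]
⇔ (\lnot S \land \lnot R) \lor \lnot \lnot (S \land R) \lor \lnot R   [De Morgan]
⇔ (\lnot S \land \lnot R) \lor (S \land R) \lor \lnot R   [double negation]
⇔ (\lnot S \lor S \lor \lnot R) \land (\lnot S \lor R \lor \lnot R) \land (\lnot R \lor S \lor \lnot R) \land (\lnot R \lor R \lor \lnot R)   [distribute \lor over \land]
⇔ \lnot R \lor S   [simplify]

\lnot R \lor S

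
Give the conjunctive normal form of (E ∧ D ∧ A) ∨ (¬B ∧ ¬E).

(E ∨ ¬B) ∧ (D ∨ ¬B) ∧ (D ∨ ¬E) ∧ (A ∨ ¬B) ∧ (A ∨ ¬E)

(E ∧ D ∧ A) ∨ (¬B ∧ ¬E)
⇔ (E ∨ ¬B) ∧ (E ∨ ¬E) ∧ (D ∨ ¬B) ∧ (D ∨ ¬E) ∧ (A ∨ ¬B) ∧ (A ∨ ¬E)   — distribute ∨ over ∧
⇔ (E ∨ ¬B) ∧ (D ∨ ¬B) ∧ (D ∨ ¬E) ∧ (A ∨ ¬B) ∧ (A ∨ ¬E)   — simplify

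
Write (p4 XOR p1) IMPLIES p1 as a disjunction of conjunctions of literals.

(NOT p4 AND NOT p1) OR p1

(p4 XOR p1) IMPLIES p1
⇔ NOT (p4 XOR p1) OR p1   [eliminate IMPLIES]
⇔ NOT ((p4 AND NOT p1) OR (NOT p4 AND p1)) OR p1   [expand XOR]
⇔ (NOT (p4 AND NOT p1) AND NOT (NOT p4 AND p1)) OR p1   [De Morgan]
⇔ ((NOT p4 OR NOT NOT p1) AND NOT (NOT p4 AND p1)) OR p1   [De Morgan]
⇔ ((NOT p4 OR p1) AND NOT (NOT p4 AND p1)) OR p1   [double negation]
⇔ ((NOT p4 OR p1) AND (NOT NOT p4 OR NOT p1)) OR p1   [De Morgan]
⇔ ((NOT p4 OR p1) AND (p4 OR NOT p1)) OR p1   [double negation]
⇔ (NOT p4 AND p4) OR (NOT p4 AND NOT p1) OR (p1 AND p4) OR (p1 AND NOT p1) OR p1   [distribute AND over OR]
⇔ (NOT p4 AND NOT p1) OR p1   [simplify]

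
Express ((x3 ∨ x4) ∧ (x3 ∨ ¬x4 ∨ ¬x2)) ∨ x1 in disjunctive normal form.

x3 ∨ (x4 ∧ ¬x2) ∨ x1

((x3 ∨ x4) ∧ (x3 ∨ ¬x4 ∨ ¬x2)) ∨ x1
= (x3 ∧ x3) ∨ (x3 ∧ ¬x4) ∨ (x3 ∧ ¬x2) ∨ (x4 ∧ x3) ∨ (x4 ∧ ¬x4) ∨ (x4 ∧ ¬x2) ∨ x1   (distribute ∧ over ∨)
= x3 ∨ (x4 ∧ ¬x2) ∨ x1   (simplify)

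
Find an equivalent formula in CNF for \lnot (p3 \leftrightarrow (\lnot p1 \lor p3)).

(p3 \lor \lnot p1) \land \lnot p3

\lnot (p3 \leftrightarrow (\lnot p1 \lor p3))
⇔ \lnot ((p3 \to (\lnot p1 \lor p3)) \land ((\lnot p1 \lor p3) \to p3))   (eliminate \leftrightarrow)
⇔ \lnot ((\lnot p3 \lor \lnot p1 \lor p3) \land ((\lnot p1 \lor p3) \to p3))   (eliminate \to)
⇔ \lnot ((\lnot p3 \lor \lnot p1 \lor p3) \land (\lnot (\lnot p1 \lor p3) \lor p3))   (eliminate \to)
⇔ \lnot (\lnot p3 \lor \lnot p1 \lor p3) \lor \lnot (\lnot (\lnot p1 \lor p3) \lor p3)   (De Morgan)
⇔ (\lnot \lnot p3 \land \lnot \lnot p1 \land \lnot p3) \lor \lnot (\lnot (\lnot p1 \lor p3) \lor p3)   (De Morgan)
⇔ (p3 \land \lnot \lnot p1 \land \lnot p3) \lor \lnot (\lnot (\lnot p1 \lor p3) \lor p3)   (double negation)
⇔ (p3 \land p1 \land \lnot p3) \lor \lnot (\lnot (\lnot p1 \lor p3) \lor p3)   (double negation)
⇔ (p3 \land p1 \land \lnot p3) \lor (\lnot \lnot (\lnot p1 \lor p3) \land \lnot p3)   (De Morgan)
⇔ (p3 \land p1 \land \lnot p3) \lor ((\lnot p1 \lor p3) \land \lnot p3)   (double negation)
⇔ (p3 \lor \lnot p1 \lor p3) \land (p3 \lor \lnot p3) \land (p1 \lor \lnot p1 \lor p3) \land (p1 \lor \lnot p3) \land (\lnot p3 \lor \lnot p1 \lor p3) \land (\lnot p3 \lor \lnot p3)   (distribute \lor over \land)
⇔ (p3 \lor \lnot p1) \land \lnot p3   (simplify)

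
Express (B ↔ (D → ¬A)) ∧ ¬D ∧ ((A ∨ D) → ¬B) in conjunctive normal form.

(D ∨ B) ∧ (A ∨ B) ∧ ¬D ∧ (¬A ∨ ¬B)

(B ↔ (D → ¬A)) ∧ ¬D ∧ ((A ∨ D) → ¬B)
≡ (B → (D → ¬A)) ∧ ((D → ¬A) → B) ∧ ¬D ∧ ((A ∨ D) → ¬B)   (eliminate ↔)
≡ (¬B ∨ (D → ¬A)) ∧ ((D → ¬A) → B) ∧ ¬D ∧ ((A ∨ D) → ¬B)   (eliminate →)
≡ (¬B ∨ ¬D ∨ ¬A) ∧ ((D → ¬A) → B) ∧ ¬D ∧ ((A ∨ D) → ¬B)   (eliminate →)
≡ (¬B ∨ ¬D ∨ ¬A) ∧ (¬(D → ¬A) ∨ B) ∧ ¬D ∧ ((A ∨ D) → ¬B)   (eliminate →)
≡ (¬B ∨ ¬D ∨ ¬A) ∧ (¬(¬D ∨ ¬A) ∨ B) ∧ ¬D ∧ ((A ∨ D) → ¬B)   (eliminate →)
≡ (¬B ∨ ¬D ∨ ¬A) ∧ (¬(¬D ∨ ¬A) ∨ B) ∧ ¬D ∧ (¬(A ∨ D) ∨ ¬B)   (eliminate →)
≡ (¬B ∨ ¬D ∨ ¬A) ∧ ((¬¬D ∧ ¬¬A) ∨ B) ∧ ¬D ∧ (¬(A ∨ D) ∨ ¬B)   (De Morgan)
≡ (¬B ∨ ¬D ∨ ¬A) ∧ ((D ∧ ¬¬A) ∨ B) ∧ ¬D ∧ (¬(A ∨ D) ∨ ¬B)   (double negation)
≡ (¬B ∨ ¬D ∨ ¬A) ∧ ((D ∧ A) ∨ B) ∧ ¬D ∧ (¬(A ∨ D) ∨ ¬B)   (double negation)
≡ (¬B ∨ ¬D ∨ ¬A) ∧ ((D ∧ A) ∨ B) ∧ ¬D ∧ ((¬A ∧ ¬D) ∨ ¬B)   (De Morgan)
≡ (¬B ∨ ¬D ∨ ¬A) ∧ (D ∨ B) ∧ (A ∨ B) ∧ ¬D ∧ (¬A ∨ ¬B) ∧ (¬D ∨ ¬B)   (distribute ∨ over ∧)
≡ (D ∨ B) ∧ (A ∨ B) ∧ ¬D ∧ (¬A ∨ ¬B)   (simplify)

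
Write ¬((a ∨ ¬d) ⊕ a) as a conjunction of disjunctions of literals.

¬((a ∨ ¬d) ⊕ a)
≡ ¬((a ∨ ¬d ∨ a) ∧ ¬((a ∨ ¬d) ∧ a))   [expand ⊕]
≡ ¬(a ∨ ¬d ∨ a) ∨ ¬¬((a ∨ ¬d) ∧ a)   [De Morgan]
≡ (¬a ∧ ¬¬d ∧ ¬a) ∨ ¬¬((a ∨ ¬d) ∧ a)   [De Morgan]
≡ (¬a ∧ d ∧ ¬a) ∨ ¬¬((a ∨ ¬d) ∧ a)   [double negation]
≡ (¬a ∧ d ∧ ¬a) ∨ ((a ∨ ¬d) ∧ a)   [double negation]
≡ (¬a ∨ a ∨ ¬d) ∧ (¬a ∨ a) ∧ (d ∨ a ∨ ¬d) ∧ (d ∨ a) ∧ (¬a ∨ a ∨ ¬d) ∧ (¬a ∨ a)   [distribute ∨ over ∧]
≡ d ∨ a   [simplify]

d ∨ a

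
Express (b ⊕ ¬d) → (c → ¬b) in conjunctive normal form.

(b ⊕ ¬d) → (c → ¬b)
≡ ¬(b ⊕ ¬d) ∨ (c → ¬b)   — eliminate →
≡ ¬((b ∨ ¬d) ∧ ¬(b ∧ ¬d)) ∨ (c → ¬b)   — expand ⊕
≡ ¬((b ∨ ¬d) ∧ ¬(b ∧ ¬d)) ∨ ¬c ∨ ¬b   — eliminate →
≡ ¬(b ∨ ¬d) ∨ ¬¬(b ∧ ¬d) ∨ ¬c ∨ ¬b   — De Morgan
≡ (¬b ∧ ¬¬d) ∨ ¬¬(b ∧ ¬d) ∨ ¬c ∨ ¬b   — De Morgan
≡ (¬b ∧ d) ∨ ¬¬(b ∧ ¬d) ∨ ¬c ∨ ¬b   — double negation
≡ (¬b ∧ d) ∨ (b ∧ ¬d) ∨ ¬c ∨ ¬b   — double negation
≡ (¬b ∨ b ∨ ¬c ∨ ¬b) ∧ (¬b ∨ ¬d ∨ ¬c ∨ ¬b) ∧ (d ∨ b ∨ ¬c ∨ ¬b) ∧ (d ∨ ¬d ∨ ¬c ∨ ¬b)   — distribute ∨ over ∧
≡ ¬b ∨ ¬d ∨ ¬c   — simplify

¬b ∨ ¬d ∨ ¬c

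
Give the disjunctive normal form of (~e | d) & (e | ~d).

(~e & ~d) | (d & e)

(~e | d) & (e | ~d)
≡ (~e & e) | (~e & ~d) | (d & e) | (d & ~d)   — distribute & over |
≡ (~e & ~d) | (d & e)   — simplify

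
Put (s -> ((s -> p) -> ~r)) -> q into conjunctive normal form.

(s -> ((s -> p) -> ~r)) -> q
⇔ ~(s -> ((s -> p) -> ~r)) | q   — eliminate ->
⇔ ~(~s | ((s -> p) -> ~r)) | q   — eliminate ->
⇔ ~(~s | ~(s -> p) | ~r) | q   — eliminate ->
⇔ ~(~s | ~(~s | p) | ~r) | q   — eliminate ->
⇔ (~~s & ~~(~s | p) & ~~r) | q   — De Morgan
⇔ (s & ~~(~s | p) & ~~r) | q   — double negation
⇔ (s & (~s | p) & ~~r) | q   — double negation
⇔ (s & (~s | p) & r) | q   — double negation
⇔ (s | q) & (~s | p | q) & (r | q)   — distribute | over &

(s | q) & (~s | p | q) & (r | q)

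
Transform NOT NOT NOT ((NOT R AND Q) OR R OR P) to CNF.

NOT NOT NOT ((NOT R AND Q) OR R OR P)
≡ NOT ((NOT R AND Q) OR R OR P)
≡ NOT (NOT R AND Q) AND NOT R AND NOT P
≡ (NOT NOT R OR NOT Q) AND NOT R AND NOT P
≡ (R OR NOT Q) AND NOT R AND NOT P

(R OR NOT Q) AND NOT R AND NOT P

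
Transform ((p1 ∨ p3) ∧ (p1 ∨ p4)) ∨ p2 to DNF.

((p1 ∨ p3) ∧ (p1 ∨ p4)) ∨ p2
⇔ (p1 ∧ p1) ∨ (p1 ∧ p4) ∨ (p3 ∧ p1) ∨ (p3 ∧ p4) ∨ p2   [distribute ∧ over ∨]
⇔ p1 ∨ (p3 ∧ p4) ∨ p2   [simplify]

p1 ∨ (p3 ∧ p4) ∨ p2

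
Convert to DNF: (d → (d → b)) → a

(d ∧ ¬b) ∨ a

(d → (d → b)) → a
≡ ¬(d → (d → b)) ∨ a   (eliminate →)
≡ ¬(¬d ∨ (d → b)) ∨ a   (eliminate →)
≡ ¬(¬d ∨ ¬d ∨ b) ∨ a   (eliminate →)
≡ (¬¬d ∧ ¬¬d ∧ ¬b) ∨ a   (De Morgan)
≡ (d ∧ ¬¬d ∧ ¬b) ∨ a   (double negation)
≡ (d ∧ d ∧ ¬b) ∨ a   (double negation)
≡ (d ∧ ¬b) ∨ a   (simplify)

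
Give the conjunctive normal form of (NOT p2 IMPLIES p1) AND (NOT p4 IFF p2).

(NOT p2 IMPLIES p1) AND (NOT p4 IFF p2)
= (NOT NOT p2 OR p1) AND (NOT p4 IFF p2)   [eliminate IMPLIES]
= (NOT NOT p2 OR p1) AND (NOT p4 IMPLIES p2) AND (p2 IMPLIES NOT p4)   [eliminate IFF]
= (NOT NOT p2 OR p1) AND (NOT NOT p4 OR p2) AND (p2 IMPLIES NOT p4)   [eliminate IMPLIES]
= (NOT NOT p2 OR p1) AND (NOT NOT p4 OR p2) AND (NOT p2 OR NOT p4)   [eliminate IMPLIES]
= (p2 OR p1) AND (NOT NOT p4 OR p2) AND (NOT p2 OR NOT p4)   [double negation]
= (p2 OR p1) AND (p4 OR p2) AND (NOT p2 OR NOT p4)   [double negation]

(p2 OR p1) AND (p4 OR p2) AND (NOT p2 OR NOT p4)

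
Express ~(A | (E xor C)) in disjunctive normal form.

(~A & ~E & ~C) | (~A & C & E)

~(A | (E xor C))
≡ ~(A | (E & ~C) | (~E & C))   — expand xor
≡ ~A & ~(E & ~C) & ~(~E & C)   — De Morgan
≡ ~A & (~E | ~~C) & ~(~E & C)   — De Morgan
≡ ~A & (~E | C) & ~(~E & C)   — double negation
≡ ~A & (~E | C) & (~~E | ~C)   — De Morgan
≡ ~A & (~E | C) & (E | ~C)   — double negation
≡ (~A & ~E & E) | (~A & ~E & ~C) | (~A & C & E) | (~A & C & ~C)   — distribute & over |
≡ (~A & ~E & ~C) | (~A & C & E)   — simplify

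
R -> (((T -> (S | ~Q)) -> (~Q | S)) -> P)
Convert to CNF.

R -> (((T -> (S | ~Q)) -> (~Q | S)) -> P)
⇔ ~R | (((T -> (S | ~Q)) -> (~Q | S)) -> P)   [eliminate ->]
⇔ ~R | ~((T -> (S | ~Q)) -> (~Q | S)) | P   [eliminate ->]
⇔ ~R | ~(~(T -> (S | ~Q)) | ~Q | S) | P   [eliminate ->]
⇔ ~R | ~(~(~T | S | ~Q) | ~Q | S) | P   [eliminate ->]
⇔ ~R | (~~(~T | S | ~Q) & ~~Q & ~S) | P   [De Morgan]
⇔ ~R | ((~T | S | ~Q) & ~~Q & ~S) | P   [double negation]
⇔ ~R | ((~T | S | ~Q) & Q & ~S) | P   [double negation]
⇔ (~R | ~T | S | ~Q | P) & (~R | Q | P) & (~R | ~S | P)   [distribute | over &]

(~R | ~T | S | ~Q | P) & (~R | Q | P) & (~R | ~S | P)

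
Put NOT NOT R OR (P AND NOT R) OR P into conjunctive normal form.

NOT NOT R OR (P AND NOT R) OR P
= R OR (P AND NOT R) OR P
= (R OR P OR P) AND (R OR NOT R OR P)
= R OR P

R OR P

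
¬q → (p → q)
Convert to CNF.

q ∨ ¬p

¬q → (p → q)
≡ ¬¬q ∨ (p → q)   [eliminate →]
≡ ¬¬q ∨ ¬p ∨ q   [eliminate →]
≡ q ∨ ¬p ∨ q   [double negation]
≡ q ∨ ¬p   [simplify]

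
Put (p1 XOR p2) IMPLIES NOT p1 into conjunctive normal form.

NOT p1 OR p2

(p1 XOR p2) IMPLIES NOT p1
≡ NOT (p1 XOR p2) OR NOT p1   — eliminate IMPLIES
≡ NOT ((p1 OR p2) AND NOT (p1 AND p2)) OR NOT p1   — expand XOR
≡ NOT (p1 OR p2) OR NOT NOT (p1 AND p2) OR NOT p1   — De Morgan
≡ (NOT p1 AND NOT p2) OR NOT NOT (p1 AND p2) OR NOT p1   — De Morgan
≡ (NOT p1 AND NOT p2) OR (p1 AND p2) OR NOT p1   — double negation
≡ (NOT p1 OR p1 OR NOT p1) AND (NOT p1 OR p2 OR NOT p1) AND (NOT p2 OR p1 OR NOT p1) AND (NOT p2 OR p2 OR NOT p1)   — distribute OR over AND
≡ NOT p1 OR p2   — simplify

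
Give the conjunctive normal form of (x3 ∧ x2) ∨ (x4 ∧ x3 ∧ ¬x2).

(x3 ∧ x2) ∨ (x4 ∧ x3 ∧ ¬x2)
≡ (x3 ∨ x4) ∧ (x3 ∨ x3) ∧ (x3 ∨ ¬x2) ∧ (x2 ∨ x4) ∧ (x2 ∨ x3) ∧ (x2 ∨ ¬x2)
≡ x3 ∧ (x2 ∨ x4)

x3 ∧ (x2 ∨ x4)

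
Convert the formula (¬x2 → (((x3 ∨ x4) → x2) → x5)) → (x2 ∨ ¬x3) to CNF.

¬x3 ∨ x2

(¬x2 → (((x3 ∨ x4) → x2) → x5)) → (x2 ∨ ¬x3)
≡ ¬(¬x2 → (((x3 ∨ x4) → x2) → x5)) ∨ x2 ∨ ¬x3   [eliminate →]
≡ ¬(¬¬x2 ∨ (((x3 ∨ x4) → x2) → x5)) ∨ x2 ∨ ¬x3   [eliminate →]
≡ ¬(¬¬x2 ∨ ¬((x3 ∨ x4) → x2) ∨ x5) ∨ x2 ∨ ¬x3   [eliminate →]
≡ ¬(¬¬x2 ∨ ¬(¬(x3 ∨ x4) ∨ x2) ∨ x5) ∨ x2 ∨ ¬x3   [eliminate →]
≡ (¬¬¬x2 ∧ ¬¬(¬(x3 ∨ x4) ∨ x2) ∧ ¬x5) ∨ x2 ∨ ¬x3   [De Morgan]
≡ (¬x2 ∧ ¬¬(¬(x3 ∨ x4) ∨ x2) ∧ ¬x5) ∨ x2 ∨ ¬x3   [double negation]
≡ (¬x2 ∧ (¬(x3 ∨ x4) ∨ x2) ∧ ¬x5) ∨ x2 ∨ ¬x3   [double negation]
≡ (¬x2 ∧ ((¬x3 ∧ ¬x4) ∨ x2) ∧ ¬x5) ∨ x2 ∨ ¬x3   [De Morgan]
≡ (¬x2 ∨ x2 ∨ ¬x3) ∧ (¬x3 ∨ x2 ∨ x2 ∨ ¬x3) ∧ (¬x4 ∨ x2 ∨ x2 ∨ ¬x3) ∧ (¬x5 ∨ x2 ∨ ¬x3)   [distribute ∨ over ∧]
≡ ¬x3 ∨ x2   [simplify]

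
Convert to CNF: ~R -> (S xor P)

~R -> (S xor P)
≡ ~~R | (S xor P)   [eliminate ->]
≡ ~~R | ((S | P) & ~(S & P))   [expand xor]
≡ R | ((S | P) & ~(S & P))   [double negation]
≡ R | ((S | P) & (~S | ~P))   [De Morgan]
≡ (R | S | P) & (R | ~S | ~P)   [distribute | over &]

(R | S | P) & (R | ~S | ~P)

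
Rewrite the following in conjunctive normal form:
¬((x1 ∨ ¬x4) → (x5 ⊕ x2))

(x1 ∨ ¬x4) ∧ (¬x5 ∨ x2) ∧ (¬x2 ∨ x5)

¬((x1 ∨ ¬x4) → (x5 ⊕ x2))
= ¬(¬(x1 ∨ ¬x4) ∨ (x5 ⊕ x2))   — eliminate →
= ¬(¬(x1 ∨ ¬x4) ∨ ((x5 ∨ x2) ∧ ¬(x5 ∧ x2)))   — expand ⊕
= ¬¬(x1 ∨ ¬x4) ∧ ¬((x5 ∨ x2) ∧ ¬(x5 ∧ x2))   — De Morgan
= (x1 ∨ ¬x4) ∧ ¬((x5 ∨ x2) ∧ ¬(x5 ∧ x2))   — double negation
= (x1 ∨ ¬x4) ∧ (¬(x5 ∨ x2) ∨ ¬¬(x5 ∧ x2))   — De Morgan
= (x1 ∨ ¬x4) ∧ ((¬x5 ∧ ¬x2) ∨ ¬¬(x5 ∧ x2))   — De Morgan
= (x1 ∨ ¬x4) ∧ ((¬x5 ∧ ¬x2) ∨ (x5 ∧ x2))   — double negation
= (x1 ∨ ¬x4) ∧ (¬x5 ∨ x5) ∧ (¬x5 ∨ x2) ∧ (¬x2 ∨ x5) ∧ (¬x2 ∨ x2)   — distribute ∨ over ∧
= (x1 ∨ ¬x4) ∧ (¬x5 ∨ x2) ∧ (¬x2 ∨ x5)   — simplify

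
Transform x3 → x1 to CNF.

x3 → x1
⇔ ¬x3 ∨ x1   [eliminate →]

¬x3 ∨ x1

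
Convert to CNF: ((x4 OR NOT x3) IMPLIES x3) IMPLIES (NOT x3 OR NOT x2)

((x4 OR NOT x3) IMPLIES x3) IMPLIES (NOT x3 OR NOT x2)
≡ NOT ((x4 OR NOT x3) IMPLIES x3) OR NOT x3 OR NOT x2   [eliminate IMPLIES]
≡ NOT (NOT (x4 OR NOT x3) OR x3) OR NOT x3 OR NOT x2   [eliminate IMPLIES]
≡ (NOT NOT (x4 OR NOT x3) AND NOT x3) OR NOT x3 OR NOT x2   [De Morgan]
≡ ((x4 OR NOT x3) AND NOT x3) OR NOT x3 OR NOT x2   [double negation]
≡ (x4 OR NOT x3 OR NOT x3 OR NOT x2) AND (NOT x3 OR NOT x3 OR NOT x2)   [distribute OR over AND]
≡ NOT x3 OR NOT x2   [simplify]

NOT x3 OR NOT x2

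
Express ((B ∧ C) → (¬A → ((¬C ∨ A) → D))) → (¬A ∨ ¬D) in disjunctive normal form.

¬A ∨ ¬D

((B ∧ C) → (¬A → ((¬C ∨ A) → D))) → (¬A ∨ ¬D)
≡ ¬((B ∧ C) → (¬A → ((¬C ∨ A) → D))) ∨ ¬A ∨ ¬D   [eliminate →]
≡ ¬(¬(B ∧ C) ∨ (¬A → ((¬C ∨ A) → D))) ∨ ¬A ∨ ¬D   [eliminate →]
≡ ¬(¬(B ∧ C) ∨ ¬¬A ∨ ((¬C ∨ A) → D)) ∨ ¬A ∨ ¬D   [eliminate →]
≡ ¬(¬(B ∧ C) ∨ ¬¬A ∨ ¬(¬C ∨ A) ∨ D) ∨ ¬A ∨ ¬D   [eliminate →]
≡ (¬¬(B ∧ C) ∧ ¬¬¬A ∧ ¬¬(¬C ∨ A) ∧ ¬D) ∨ ¬A ∨ ¬D   [De Morgan]
≡ (B ∧ C ∧ ¬¬¬A ∧ ¬¬(¬C ∨ A) ∧ ¬D) ∨ ¬A ∨ ¬D   [double negation]
≡ (B ∧ C ∧ ¬A ∧ ¬¬(¬C ∨ A) ∧ ¬D) ∨ ¬A ∨ ¬D   [double negation]
≡ (B ∧ C ∧ ¬A ∧ (¬C ∨ A) ∧ ¬D) ∨ ¬A ∨ ¬D   [double negation]
≡ (B ∧ C ∧ ¬A ∧ ¬C ∧ ¬D) ∨ (B ∧ C ∧ ¬A ∧ A ∧ ¬D) ∨ ¬A ∨ ¬D   [distribute ∧ over ∨]
≡ ¬A ∨ ¬D   [simplify]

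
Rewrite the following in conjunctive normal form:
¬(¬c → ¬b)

¬c ∧ b

¬(¬c → ¬b)
⇔ ¬(¬¬c ∨ ¬b)   [eliminate →]
⇔ ¬¬¬c ∧ ¬¬b   [De Morgan]
⇔ ¬c ∧ ¬¬b   [double negation]
⇔ ¬c ∧ b   [double negation]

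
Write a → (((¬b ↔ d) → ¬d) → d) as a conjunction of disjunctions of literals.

a → (((¬b ↔ d) → ¬d) → d)
= ¬a ∨ (((¬b ↔ d) → ¬d) → d)   — eliminate →
= ¬a ∨ ¬((¬b ↔ d) → ¬d) ∨ d   — eliminate →
= ¬a ∨ ¬(¬(¬b ↔ d) ∨ ¬d) ∨ d   — eliminate →
= ¬a ∨ ¬(¬((¬b → d) ∧ (d → ¬b)) ∨ ¬d) ∨ d   — eliminate ↔
= ¬a ∨ ¬(¬((¬¬b ∨ d) ∧ (d → ¬b)) ∨ ¬d) ∨ d   — eliminate →
= ¬a ∨ ¬(¬((¬¬b ∨ d) ∧ (¬d ∨ ¬b)) ∨ ¬d) ∨ d   — eliminate →
= ¬a ∨ (¬¬((¬¬b ∨ d) ∧ (¬d ∨ ¬b)) ∧ ¬¬d) ∨ d   — De Morgan
= ¬a ∨ ((¬¬b ∨ d) ∧ (¬d ∨ ¬b) ∧ ¬¬d) ∨ d   — double negation
= ¬a ∨ ((b ∨ d) ∧ (¬d ∨ ¬b) ∧ ¬¬d) ∨ d   — double negation
= ¬a ∨ ((b ∨ d) ∧ (¬d ∨ ¬b) ∧ d) ∨ d   — double negation
= (¬a ∨ b ∨ d ∨ d) ∧ (¬a ∨ ¬d ∨ ¬b ∨ d) ∧ (¬a ∨ d ∨ d)   — distribute ∨ over ∧
= ¬a ∨ d   — simplify

¬a ∨ d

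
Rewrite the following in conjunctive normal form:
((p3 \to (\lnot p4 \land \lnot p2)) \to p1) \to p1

(\lnot p3 \lor \lnot p4 \lor p1) \land (\lnot p3 \lor \lnot p2 \lor p1)

((p3 \to (\lnot p4 \land \lnot p2)) \to p1) \to p1
⇔ \lnot ((p3 \to (\lnot p4 \land \lnot p2)) \to p1) \lor p1   [eliminate \to]
⇔ \lnot (\lnot (p3 \to (\lnot p4 \land \lnot p2)) \lor p1) \lor p1   [eliminate \to]
⇔ \lnot (\lnot (\lnot p3 \lor (\lnot p4 \land \lnot p2)) \lor p1) \lor p1   [eliminate \to]
⇔ (\lnot \lnot (\lnot p3 \lor (\lnot p4 \land \lnot p2)) \land \lnot p1) \lor p1   [De Morgan]
⇔ ((\lnot p3 \lor (\lnot p4 \land \lnot p2)) \land \lnot p1) \lor p1   [double negation]
⇔ (\lnot p3 \lor \lnot p4 \lor p1) \land (\lnot p3 \lor \lnot p2 \lor p1) \land (\lnot p1 \lor p1)   [distribute \lor over \land]
⇔ (\lnot p3 \lor \lnot p4 \lor p1) \land (\lnot p3 \lor \lnot p2 \lor p1)   [simplify]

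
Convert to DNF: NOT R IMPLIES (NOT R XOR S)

R OR (NOT R AND NOT S)

NOT R IMPLIES (NOT R XOR S)
≡ NOT NOT R OR (NOT R XOR S)   — eliminate IMPLIES
≡ NOT NOT R OR (NOT R AND NOT S) OR (NOT NOT R AND S)   — expand XOR
≡ R OR (NOT R AND NOT S) OR (NOT NOT R AND S)   — double negation
≡ R OR (NOT R AND NOT S) OR (R AND S)   — double negation
≡ R OR (NOT R AND NOT S)   — simplify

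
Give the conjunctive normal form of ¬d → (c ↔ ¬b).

¬d → (c ↔ ¬b)
= ¬¬d ∨ (c ↔ ¬b)   [eliminate →]
= ¬¬d ∨ ((c → ¬b) ∧ (¬b → c))   [eliminate ↔]
= ¬¬d ∨ ((¬c ∨ ¬b) ∧ (¬b → c))   [eliminate →]
= ¬¬d ∨ ((¬c ∨ ¬b) ∧ (¬¬b ∨ c))   [eliminate →]
= d ∨ ((¬c ∨ ¬b) ∧ (¬¬b ∨ c))   [double negation]
= d ∨ ((¬c ∨ ¬b) ∧ (b ∨ c))   [double negation]
= (d ∨ ¬c ∨ ¬b) ∧ (d ∨ b ∨ c)   [distribute ∨ over ∧]

(d ∨ ¬c ∨ ¬b) ∧ (d ∨ b ∨ c)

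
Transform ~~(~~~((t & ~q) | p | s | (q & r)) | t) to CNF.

(~p | t) & (~s | t) & (~q | ~r | t)

~~(~~~((t & ~q) | p | s | (q & r)) | t)
≡ ~~~((t & ~q) | p | s | (q & r)) | t   [double negation]
≡ ~((t & ~q) | p | s | (q & r)) | t   [double negation]
≡ (~(t & ~q) & ~p & ~s & ~(q & r)) | t   [De Morgan]
≡ ((~t | ~~q) & ~p & ~s & ~(q & r)) | t   [De Morgan]
≡ ((~t | q) & ~p & ~s & ~(q & r)) | t   [double negation]
≡ ((~t | q) & ~p & ~s & (~q | ~r)) | t   [De Morgan]
≡ (~t | q | t) & (~p | t) & (~s | t) & (~q | ~r | t)   [distribute | over &]
≡ (~p | t) & (~s | t) & (~q | ~r | t)   [simplify]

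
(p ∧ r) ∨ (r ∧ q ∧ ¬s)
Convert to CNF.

(p ∨ q) ∧ (p ∨ ¬s) ∧ r

(p ∧ r) ∨ (r ∧ q ∧ ¬s)
≡ (p ∨ r) ∧ (p ∨ q) ∧ (p ∨ ¬s) ∧ (r ∨ r) ∧ (r ∨ q) ∧ (r ∨ ¬s)   [distribute ∨ over ∧]
≡ (p ∨ q) ∧ (p ∨ ¬s) ∧ r   [simplify]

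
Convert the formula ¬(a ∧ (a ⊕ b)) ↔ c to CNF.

¬(a ∧ (a ⊕ b)) ↔ c
≡ (¬(a ∧ (a ⊕ b)) → c) ∧ (c → ¬(a ∧ (a ⊕ b)))   [eliminate ↔]
≡ (¬¬(a ∧ (a ⊕ b)) ∨ c) ∧ (c → ¬(a ∧ (a ⊕ b)))   [eliminate →]
≡ (¬¬(a ∧ (a ∨ b) ∧ ¬(a ∧ b)) ∨ c) ∧ (c → ¬(a ∧ (a ⊕ b)))   [expand ⊕]
≡ (¬¬(a ∧ (a ∨ b) ∧ ¬(a ∧ b)) ∨ c) ∧ (¬c ∨ ¬(a ∧ (a ⊕ b)))   [eliminate →]
≡ (¬¬(a ∧ (a ∨ b) ∧ ¬(a ∧ b)) ∨ c) ∧ (¬c ∨ ¬(a ∧ (a ∨ b) ∧ ¬(a ∧ b)))   [expand ⊕]
≡ (a ∧ (a ∨ b) ∧ ¬(a ∧ b) ∨ c) ∧ (¬c ∨ ¬(a ∧ (a ∨ b) ∧ ¬(a ∧ b)))   [double negation]
≡ (a ∧ (a ∨ b) ∧ (¬a ∨ ¬b) ∨ c) ∧ (¬c ∨ ¬(a ∧ (a ∨ b) ∧ ¬(a ∧ b)))   [De Morgan]
≡ (a ∧ (a ∨ b) ∧ (¬a ∨ ¬b) ∨ c) ∧ (¬c ∨ ¬a ∨ ¬(a ∨ b) ∨ ¬¬(a ∧ b))   [De Morgan]
≡ (a ∧ (a ∨ b) ∧ (¬a ∨ ¬b) ∨ c) ∧ (¬c ∨ ¬a ∨ ¬a ∧ ¬b ∨ ¬¬(a ∧ b))   [De Morgan]
≡ (a ∧ (a ∨ b) ∧ (¬a ∨ ¬b) ∨ c) ∧ (¬c ∨ ¬a ∨ ¬a ∧ ¬b ∨ a ∧ b)   [double negation]
≡ (a ∨ c) ∧ (a ∨ b ∨ c) ∧ (¬a ∨ ¬b ∨ c) ∧ (¬c ∨ ¬a ∨ ¬a ∨ a) ∧ (¬c ∨ ¬a ∨ ¬a ∨ b) ∧ (¬c ∨ ¬a ∨ ¬b ∨ a) ∧ (¬c ∨ ¬a ∨ ¬b ∨ b)   [distribute ∨ over ∧]
≡ (a ∨ c) ∧ (¬a ∨ ¬b ∨ c) ∧ (¬c ∨ ¬a ∨ b)   [simplify]

(a ∨ c) ∧ (¬a ∨ ¬b ∨ c) ∧ (¬c ∨ ¬a ∨ b)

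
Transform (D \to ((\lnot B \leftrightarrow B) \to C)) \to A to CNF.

(D \lor A) \land (B \lor A) \land (\lnot B \lor A) \land (\lnot C \lor A)

(D \to ((\lnot B \leftrightarrow B) \to C)) \to A
= \lnot (D \to ((\lnot B \leftrightarrow B) \to C)) \lor A   — eliminate \to
= \lnot (\lnot D \lor ((\lnot B \leftrightarrow B) \to C)) \lor A   — eliminate \to
= \lnot (\lnot D \lor \lnot (\lnot B \leftrightarrow B) \lor C) \lor A   — eliminate \to
= \lnot (\lnot D \lor \lnot ((\lnot B \to B) \land (B \to \lnot B)) \lor C) \lor A   — eliminate \leftrightarrow
= \lnot (\lnot D \lor \lnot ((\lnot \lnot B \lor B) \land (B \to \lnot B)) \lor C) \lor A   — eliminate \to
= \lnot (\lnot D \lor \lnot ((\lnot \lnot B \lor B) \land (\lnot B \lor \lnot B)) \lor C) \lor A   — eliminate \to
= (\lnot \lnot D \land \lnot \lnot ((\lnot \lnot B \lor B) \land (\lnot B \lor \lnot B)) \land \lnot C) \lor A   — De Morgan
= (D \land \lnot \lnot ((\lnot \lnot B \lor B) \land (\lnot B \lor \lnot B)) \land \lnot C) \lor A   — double negation
= (D \land (\lnot \lnot B \lor B) \land (\lnot B \lor \lnot B) \land \lnot C) \lor A   — double negation
= (D \land (B \lor B) \land (\lnot B \lor \lnot B) \land \lnot C) \lor A   — double negation
= (D \lor A) \land (B \lor B \lor A) \land (\lnot B \lor \lnot B \lor A) \land (\lnot C \lor A)   — distribute \lor over \land
= (D \lor A) \land (B \lor A) \land (\lnot B \lor A) \land (\lnot C \lor A)   — simplify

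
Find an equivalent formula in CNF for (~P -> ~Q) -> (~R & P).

(~P -> ~Q) -> (~R & P)
≡ ~(~P -> ~Q) | (~R & P)   — eliminate ->
≡ ~(~~P | ~Q) | (~R & P)   — eliminate ->
≡ (~~~P & ~~Q) | (~R & P)   — De Morgan
≡ (~P & ~~Q) | (~R & P)   — double negation
≡ (~P & Q) | (~R & P)   — double negation
≡ (~P | ~R) & (~P | P) & (Q | ~R) & (Q | P)   — distribute | over &
≡ (~P | ~R) & (Q | ~R) & (Q | P)   — simplify

(~P | ~R) & (Q | ~R) & (Q | P)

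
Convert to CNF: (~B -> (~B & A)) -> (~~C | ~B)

~B | C

(~B -> (~B & A)) -> (~~C | ~B)
≡ ~(~B -> (~B & A)) | ~~C | ~B   [eliminate ->]
≡ ~(~~B | (~B & A)) | ~~C | ~B   [eliminate ->]
≡ (~~~B & ~(~B & A)) | ~~C | ~B   [De Morgan]
≡ (~B & ~(~B & A)) | ~~C | ~B   [double negation]
≡ (~B & (~~B | ~A)) | ~~C | ~B   [De Morgan]
≡ (~B & (B | ~A)) | ~~C | ~B   [double negation]
≡ (~B & (B | ~A)) | C | ~B   [double negation]
≡ (~B | C | ~B) & (B | ~A | C | ~B)   [distribute | over &]
≡ ~B | C   [simplify]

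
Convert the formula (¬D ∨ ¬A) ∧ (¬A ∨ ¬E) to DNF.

(¬D ∨ ¬A) ∧ (¬A ∨ ¬E)
≡ (¬D ∧ ¬A) ∨ (¬D ∧ ¬E) ∨ (¬A ∧ ¬A) ∨ (¬A ∧ ¬E)   [distribute ∧ over ∨]
≡ (¬D ∧ ¬E) ∨ ¬A   [simplify]

(¬D ∧ ¬E) ∨ ¬A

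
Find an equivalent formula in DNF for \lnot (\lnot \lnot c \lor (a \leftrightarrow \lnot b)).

\lnot c \land a \land b \lor \lnot c \land \lnot b \land \lnot a

\lnot (\lnot \lnot c \lor (a \leftrightarrow \lnot b))
≡ \lnot (\lnot \lnot c \lor (a \to \lnot b) \land (\lnot b \to a))   (eliminate \leftrightarrow)
≡ \lnot (\lnot \lnot c \lor (\lnot a \lor \lnot b) \land (\lnot b \to a))   (eliminate \to)
≡ \lnot (\lnot \lnot c \lor (\lnot a \lor \lnot b) \land (\lnot \lnot b \lor a))   (eliminate \to)
≡ \lnot \lnot \lnot c \land \lnot ((\lnot a \lor \lnot b) \land (\lnot \lnot b \lor a))   (De Morgan)
≡ \lnot c \land \lnot ((\lnot a \lor \lnot b) \land (\lnot \lnot b \lor a))   (double negation)
≡ \lnot c \land (\lnot (\lnot a \lor \lnot b) \lor \lnot (\lnot \lnot b \lor a))   (De Morgan)
≡ \lnot c \land (\lnot \lnot a \land \lnot \lnot b \lor \lnot (\lnot \lnot b \lor a))   (De Morgan)
≡ \lnot c \land (a \land \lnot \lnot b \lor \lnot (\lnot \lnot b \lor a))   (double negation)
≡ \lnot c \land (a \land b \lor \lnot (\lnot \lnot b \lor a))   (double negation)
≡ \lnot c \land (a \land b \lor \lnot \lnot \lnot b \land \lnot a)   (De Morgan)
≡ \lnot c \land (a \land b \lor \lnot b \land \lnot a)   (double negation)
≡ \lnot c \land a \land b \lor \lnot c \land \lnot b \land \lnot a   (distribute \land over \lor)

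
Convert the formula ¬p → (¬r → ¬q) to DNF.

p ∨ r ∨ ¬q

¬p → (¬r → ¬q)
= ¬¬p ∨ (¬r → ¬q)   [eliminate →]
= ¬¬p ∨ ¬¬r ∨ ¬q   [eliminate →]
= p ∨ ¬¬r ∨ ¬q   [double negation]
= p ∨ r ∨ ¬q   [double negation]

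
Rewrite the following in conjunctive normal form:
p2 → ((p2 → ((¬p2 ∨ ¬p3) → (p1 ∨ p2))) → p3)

p2 → ((p2 → ((¬p2 ∨ ¬p3) → (p1 ∨ p2))) → p3)
≡ ¬p2 ∨ ((p2 → ((¬p2 ∨ ¬p3) → (p1 ∨ p2))) → p3)   — eliminate →
≡ ¬p2 ∨ ¬(p2 → ((¬p2 ∨ ¬p3) → (p1 ∨ p2))) ∨ p3   — eliminate →
≡ ¬p2 ∨ ¬(¬p2 ∨ ((¬p2 ∨ ¬p3) → (p1 ∨ p2))) ∨ p3   — eliminate →
≡ ¬p2 ∨ ¬(¬p2 ∨ ¬(¬p2 ∨ ¬p3) ∨ p1 ∨ p2) ∨ p3   — eliminate →
≡ ¬p2 ∨ (¬¬p2 ∧ ¬¬(¬p2 ∨ ¬p3) ∧ ¬p1 ∧ ¬p2) ∨ p3   — De Morgan
≡ ¬p2 ∨ (p2 ∧ ¬¬(¬p2 ∨ ¬p3) ∧ ¬p1 ∧ ¬p2) ∨ p3   — double negation
≡ ¬p2 ∨ (p2 ∧ (¬p2 ∨ ¬p3) ∧ ¬p1 ∧ ¬p2) ∨ p3   — double negation
≡ (¬p2 ∨ p2 ∨ p3) ∧ (¬p2 ∨ ¬p2 ∨ ¬p3 ∨ p3) ∧ (¬p2 ∨ ¬p1 ∨ p3) ∧ (¬p2 ∨ ¬p2 ∨ p3)   — distribute ∨ over ∧
≡ ¬p2 ∨ p3   — simplify

¬p2 ∨ p3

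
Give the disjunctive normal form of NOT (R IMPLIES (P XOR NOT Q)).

NOT (R IMPLIES (P XOR NOT Q))
≡ NOT (NOT R OR (P XOR NOT Q))   (eliminate IMPLIES)
≡ NOT (NOT R OR (P AND NOT NOT Q) OR (NOT P AND NOT Q))   (expand XOR)
≡ NOT NOT R AND NOT (P AND NOT NOT Q) AND NOT (NOT P AND NOT Q)   (De Morgan)
≡ R AND NOT (P AND NOT NOT Q) AND NOT (NOT P AND NOT Q)   (double negation)
≡ R AND (NOT P OR NOT NOT NOT Q) AND NOT (NOT P AND NOT Q)   (De Morgan)
≡ R AND (NOT P OR NOT Q) AND NOT (NOT P AND NOT Q)   (double negation)
≡ R AND (NOT P OR NOT Q) AND (NOT NOT P OR NOT NOT Q)   (De Morgan)
≡ R AND (NOT P OR NOT Q) AND (P OR NOT NOT Q)   (double negation)
≡ R AND (NOT P OR NOT Q) AND (P OR Q)   (double negation)
≡ (R AND NOT P AND P) OR (R AND NOT P AND Q) OR (R AND NOT Q AND P) OR (R AND NOT Q AND Q)   (distribute AND over OR)
≡ (R AND NOT P AND Q) OR (R AND NOT Q AND P)   (simplify)

(R AND NOT P AND Q) OR (R AND NOT Q AND P)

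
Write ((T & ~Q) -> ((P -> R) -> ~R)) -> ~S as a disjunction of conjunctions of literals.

((T & ~Q) -> ((P -> R) -> ~R)) -> ~S
≡ ~((T & ~Q) -> ((P -> R) -> ~R)) | ~S   [eliminate ->]
≡ ~(~(T & ~Q) | ((P -> R) -> ~R)) | ~S   [eliminate ->]
≡ ~(~(T & ~Q) | ~(P -> R) | ~R) | ~S   [eliminate ->]
≡ ~(~(T & ~Q) | ~(~P | R) | ~R) | ~S   [eliminate ->]
≡ (~~(T & ~Q) & ~~(~P | R) & ~~R) | ~S   [De Morgan]
≡ (T & ~Q & ~~(~P | R) & ~~R) | ~S   [double negation]
≡ (T & ~Q & (~P | R) & ~~R) | ~S   [double negation]
≡ (T & ~Q & (~P | R) & R) | ~S   [double negation]
≡ (T & ~Q & ~P & R) | (T & ~Q & R & R) | ~S   [distribute & over |]
≡ (T & ~Q & R) | ~S   [simplify]

(T & ~Q & R) | ~S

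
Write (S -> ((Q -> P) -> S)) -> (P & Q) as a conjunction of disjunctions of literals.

(S -> ((Q -> P) -> S)) -> (P & Q)
≡ ~(S -> ((Q -> P) -> S)) | (P & Q)   [eliminate ->]
≡ ~(~S | ((Q -> P) -> S)) | (P & Q)   [eliminate ->]
≡ ~(~S | ~(Q -> P) | S) | (P & Q)   [eliminate ->]
≡ ~(~S | ~(~Q | P) | S) | (P & Q)   [eliminate ->]
≡ (~~S & ~~(~Q | P) & ~S) | (P & Q)   [De Morgan]
≡ (S & ~~(~Q | P) & ~S) | (P & Q)   [double negation]
≡ (S & (~Q | P) & ~S) | (P & Q)   [double negation]
≡ (S | P) & (S | Q) & (~Q | P | P) & (~Q | P | Q) & (~S | P) & (~S | Q)   [distribute | over &]
≡ (S | P) & (S | Q) & (~Q | P) & (~S | P) & (~S | Q)   [simplify]

(S | P) & (S | Q) & (~Q | P) & (~S | P) & (~S | Q)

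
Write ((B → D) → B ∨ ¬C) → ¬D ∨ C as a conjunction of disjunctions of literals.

C ∨ ¬D

((B → D) → B ∨ ¬C) → ¬D ∨ C
≡ ¬((B → D) → B ∨ ¬C) ∨ ¬D ∨ C
≡ ¬(¬(B → D) ∨ B ∨ ¬C) ∨ ¬D ∨ C
≡ ¬(¬(¬B ∨ D) ∨ B ∨ ¬C) ∨ ¬D ∨ C
≡ ¬¬(¬B ∨ D) ∧ ¬B ∧ ¬¬C ∨ ¬D ∨ C
≡ (¬B ∨ D) ∧ ¬B ∧ ¬¬C ∨ ¬D ∨ C
≡ (¬B ∨ D) ∧ ¬B ∧ C ∨ ¬D ∨ C
≡ (¬B ∨ D ∨ ¬D ∨ C) ∧ (¬B ∨ ¬D ∨ C) ∧ (C ∨ ¬D ∨ C)
≡ C ∨ ¬D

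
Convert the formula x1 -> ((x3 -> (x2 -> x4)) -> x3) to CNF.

x1 -> ((x3 -> (x2 -> x4)) -> x3)
≡ ~x1 | ((x3 -> (x2 -> x4)) -> x3)   [eliminate ->]
≡ ~x1 | ~(x3 -> (x2 -> x4)) | x3   [eliminate ->]
≡ ~x1 | ~(~x3 | (x2 -> x4)) | x3   [eliminate ->]
≡ ~x1 | ~(~x3 | ~x2 | x4) | x3   [eliminate ->]
≡ ~x1 | (~~x3 & ~~x2 & ~x4) | x3   [De Morgan]
≡ ~x1 | (x3 & ~~x2 & ~x4) | x3   [double negation]
≡ ~x1 | (x3 & x2 & ~x4) | x3   [double negation]
≡ (~x1 | x3 | x3) & (~x1 | x2 | x3) & (~x1 | ~x4 | x3)   [distribute | over &]
≡ ~x1 | x3   [simplify]

~x1 | x3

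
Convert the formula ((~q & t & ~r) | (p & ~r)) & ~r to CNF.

(~q | p) & (t | p) & ~r

((~q & t & ~r) | (p & ~r)) & ~r
⇔ (~q | p) & (~q | ~r) & (t | p) & (t | ~r) & (~r | p) & (~r | ~r) & ~r   [distribute | over &]
⇔ (~q | p) & (t | p) & ~r   [simplify]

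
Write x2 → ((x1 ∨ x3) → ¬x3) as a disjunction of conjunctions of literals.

¬x2 ∨ ¬x3

x2 → ((x1 ∨ x3) → ¬x3)
≡ ¬x2 ∨ ((x1 ∨ x3) → ¬x3)
≡ ¬x2 ∨ ¬(x1 ∨ x3) ∨ ¬x3
≡ ¬x2 ∨ (¬x1 ∧ ¬x3) ∨ ¬x3
≡ ¬x2 ∨ ¬x3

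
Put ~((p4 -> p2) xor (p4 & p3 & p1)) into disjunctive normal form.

~((p4 -> p2) xor (p4 & p3 & p1))
= ~(((p4 -> p2) & ~(p4 & p3 & p1)) | (~(p4 -> p2) & p4 & p3 & p1))
= ~(((~p4 | p2) & ~(p4 & p3 & p1)) | (~(p4 -> p2) & p4 & p3 & p1))
= ~(((~p4 | p2) & ~(p4 & p3 & p1)) | (~(~p4 | p2) & p4 & p3 & p1))
= ~((~p4 | p2) & ~(p4 & p3 & p1)) & ~(~(~p4 | p2) & p4 & p3 & p1)
= (~(~p4 | p2) | ~~(p4 & p3 & p1)) & ~(~(~p4 | p2) & p4 & p3 & p1)
= ((~~p4 & ~p2) | ~~(p4 & p3 & p1)) & ~(~(~p4 | p2) & p4 & p3 & p1)
= ((p4 & ~p2) | ~~(p4 & p3 & p1)) & ~(~(~p4 | p2) & p4 & p3 & p1)
= ((p4 & ~p2) | (p4 & p3 & p1)) & ~(~(~p4 | p2) & p4 & p3 & p1)
= ((p4 & ~p2) | (p4 & p3 & p1)) & (~~(~p4 | p2) | ~p4 | ~p3 | ~p1)
= ((p4 & ~p2) | (p4 & p3 & p1)) & (~p4 | p2 | ~p4 | ~p3 | ~p1)
= (p4 & ~p2 & ~p4) | (p4 & ~p2 & p2) | (p4 & ~p2 & ~p4) | (p4 & ~p2 & ~p3) | (p4 & ~p2 & ~p1) | (p4 & p3 & p1 & ~p4) | (p4 & p3 & p1 & p2) | (p4 & p3 & p1 & ~p4) | (p4 & p3 & p1 & ~p3) | (p4 & p3 & p1 & ~p1)
= (p4 & ~p2 & ~p3) | (p4 & ~p2 & ~p1) | (p4 & p3 & p1 & p2)

(p4 & ~p2 & ~p3) | (p4 & ~p2 & ~p1) | (p4 & p3 & p1 & p2)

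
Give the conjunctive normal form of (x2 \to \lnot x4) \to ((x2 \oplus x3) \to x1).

(x2 \lor \lnot x3 \lor x1) \land (x4 \lor \lnot x2 \lor x3 \lor x1)

(x2 \to \lnot x4) \to ((x2 \oplus x3) \to x1)
≡ \lnot (x2 \to \lnot x4) \lor ((x2 \oplus x3) \to x1)
≡ \lnot (\lnot x2 \lor \lnot x4) \lor ((x2 \oplus x3) \to x1)
≡ \lnot (\lnot x2 \lor \lnot x4) \lor \lnot (x2 \oplus x3) \lor x1
≡ \lnot (\lnot x2 \lor \lnot x4) \lor \lnot ((x2 \lor x3) \land \lnot (x2 \land x3)) \lor x1
≡ (\lnot \lnot x2 \land \lnot \lnot x4) \lor \lnot ((x2 \lor x3) \land \lnot (x2 \land x3)) \lor x1
≡ (x2 \land \lnot \lnot x4) \lor \lnot ((x2 \lor x3) \land \lnot (x2 \land x3)) \lor x1
≡ (x2 \land x4) \lor \lnot ((x2 \lor x3) \land \lnot (x2 \land x3)) \lor x1
≡ (x2 \land x4) \lor \lnot (x2 \lor x3) \lor \lnot \lnot (x2 \land x3) \lor x1
≡ (x2 \land x4) \lor (\lnot x2 \land \lnot x3) \lor \lnot \lnot (x2 \land x3) \lor x1
≡ (x2 \land x4) \lor (\lnot x2 \land \lnot x3) \lor (x2 \land x3) \lor x1
≡ (x2 \lor \lnot x2 \lor x2 \lor x1) \land (x2 \lor \lnot x2 \lor x3 \lor x1) \land (x2 \lor \lnot x3 \lor x2 \lor x1) \land (x2 \lor \lnot x3 \lor x3 \lor x1) \land (x4 \lor \lnot x2 \lor x2 \lor x1) \land (x4 \lor \lnot x2 \lor x3 \lor x1) \land (x4 \lor \lnot x3 \lor x2 \lor x1) \land (x4 \lor \lnot x3 \lor x3 \lor x1)
≡ (x2 \lor \lnot x3 \lor x1) \land (x4 \lor \lnot x2 \lor x3 \lor x1)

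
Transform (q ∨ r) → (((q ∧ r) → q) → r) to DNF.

(q ∨ r) → (((q ∧ r) → q) → r)
⇔ ¬(q ∨ r) ∨ (((q ∧ r) → q) → r)   [eliminate →]
⇔ ¬(q ∨ r) ∨ ¬((q ∧ r) → q) ∨ r   [eliminate →]
⇔ ¬(q ∨ r) ∨ ¬(¬(q ∧ r) ∨ q) ∨ r   [eliminate →]
⇔ (¬q ∧ ¬r) ∨ ¬(¬(q ∧ r) ∨ q) ∨ r   [De Morgan]
⇔ (¬q ∧ ¬r) ∨ (¬¬(q ∧ r) ∧ ¬q) ∨ r   [De Morgan]
⇔ (¬q ∧ ¬r) ∨ (q ∧ r ∧ ¬q) ∨ r   [double negation]
⇔ (¬q ∧ ¬r) ∨ r   [simplify]

(¬q ∧ ¬r) ∨ r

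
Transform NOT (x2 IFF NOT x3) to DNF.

(x2 AND x3) OR (NOT x3 AND NOT x2)

NOT (x2 IFF NOT x3)
≡ NOT ((x2 IMPLIES NOT x3) AND (NOT x3 IMPLIES x2))   (eliminate IFF)
≡ NOT ((NOT x2 OR NOT x3) AND (NOT x3 IMPLIES x2))   (eliminate IMPLIES)
≡ NOT ((NOT x2 OR NOT x3) AND (NOT NOT x3 OR x2))   (eliminate IMPLIES)
≡ NOT (NOT x2 OR NOT x3) OR NOT (NOT NOT x3 OR x2)   (De Morgan)
≡ (NOT NOT x2 AND NOT NOT x3) OR NOT (NOT NOT x3 OR x2)   (De Morgan)
≡ (x2 AND NOT NOT x3) OR NOT (NOT NOT x3 OR x2)   (double negation)
≡ (x2 AND x3) OR NOT (NOT NOT x3 OR x2)   (double negation)
≡ (x2 AND x3) OR (NOT NOT NOT x3 AND NOT x2)   (De Morgan)
≡ (x2 AND x3) OR (NOT x3 AND NOT x2)   (double negation)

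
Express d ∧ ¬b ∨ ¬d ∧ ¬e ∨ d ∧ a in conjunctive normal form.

(d ∨ ¬e) ∧ (¬b ∨ ¬d ∨ a) ∧ (¬b ∨ ¬e ∨ a)

d ∧ ¬b ∨ ¬d ∧ ¬e ∨ d ∧ a
≡ (d ∨ ¬d ∨ d) ∧ (d ∨ ¬d ∨ a) ∧ (d ∨ ¬e ∨ d) ∧ (d ∨ ¬e ∨ a) ∧ (¬b ∨ ¬d ∨ d) ∧ (¬b ∨ ¬d ∨ a) ∧ (¬b ∨ ¬e ∨ d) ∧ (¬b ∨ ¬e ∨ a)
≡ (d ∨ ¬e) ∧ (¬b ∨ ¬d ∨ a) ∧ (¬b ∨ ¬e ∨ a)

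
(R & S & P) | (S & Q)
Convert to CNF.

(R | Q) & S & (P | Q)

(R & S & P) | (S & Q)
⇔ (R | S) & (R | Q) & (S | S) & (S | Q) & (P | S) & (P | Q)   [distribute | over &]
⇔ (R | Q) & S & (P | Q)   [simplify]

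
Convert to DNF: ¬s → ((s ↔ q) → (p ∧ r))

¬s → ((s ↔ q) → (p ∧ r))
⇔ ¬¬s ∨ ((s ↔ q) → (p ∧ r))   [eliminate →]
⇔ ¬¬s ∨ ¬(s ↔ q) ∨ (p ∧ r)   [eliminate →]
⇔ ¬¬s ∨ ¬((s → q) ∧ (q → s)) ∨ (p ∧ r)   [eliminate ↔]
⇔ ¬¬s ∨ ¬((¬s ∨ q) ∧ (q → s)) ∨ (p ∧ r)   [eliminate →]
⇔ ¬¬s ∨ ¬((¬s ∨ q) ∧ (¬q ∨ s)) ∨ (p ∧ r)   [eliminate →]
⇔ s ∨ ¬((¬s ∨ q) ∧ (¬q ∨ s)) ∨ (p ∧ r)   [double negation]
⇔ s ∨ ¬(¬s ∨ q) ∨ ¬(¬q ∨ s) ∨ (p ∧ r)   [De Morgan]
⇔ s ∨ (¬¬s ∧ ¬q) ∨ ¬(¬q ∨ s) ∨ (p ∧ r)   [De Morgan]
⇔ s ∨ (s ∧ ¬q) ∨ ¬(¬q ∨ s) ∨ (p ∧ r)   [double negation]
⇔ s ∨ (s ∧ ¬q) ∨ (¬¬q ∧ ¬s) ∨ (p ∧ r)   [De Morgan]
⇔ s ∨ (s ∧ ¬q) ∨ (q ∧ ¬s) ∨ (p ∧ r)   [double negation]
⇔ s ∨ (q ∧ ¬s) ∨ (p ∧ r)   [simplify]

s ∨ (q ∧ ¬s) ∨ (p ∧ r)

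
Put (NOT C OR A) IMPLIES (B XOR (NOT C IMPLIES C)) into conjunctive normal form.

(C OR B) AND (NOT A OR NOT B OR NOT C)

(NOT C OR A) IMPLIES (B XOR (NOT C IMPLIES C))
≡ NOT (NOT C OR A) OR (B XOR (NOT C IMPLIES C))   (eliminate IMPLIES)
≡ NOT (NOT C OR A) OR ((B OR (NOT C IMPLIES C)) AND NOT (B AND (NOT C IMPLIES C)))   (expand XOR)
≡ NOT (NOT C OR A) OR ((B OR NOT NOT C OR C) AND NOT (B AND (NOT C IMPLIES C)))   (eliminate IMPLIES)
≡ NOT (NOT C OR A) OR ((B OR NOT NOT C OR C) AND NOT (B AND (NOT NOT C OR C)))   (eliminate IMPLIES)
≡ (NOT NOT C AND NOT A) OR ((B OR NOT NOT C OR C) AND NOT (B AND (NOT NOT C OR C)))   (De Morgan)
≡ (C AND NOT A) OR ((B OR NOT NOT C OR C) AND NOT (B AND (NOT NOT C OR C)))   (double negation)
≡ (C AND NOT A) OR ((B OR C OR C) AND NOT (B AND (NOT NOT C OR C)))   (double negation)
≡ (C AND NOT A) OR ((B OR C OR C) AND (NOT B OR NOT (NOT NOT C OR C)))   (De Morgan)
≡ (C AND NOT A) OR ((B OR C OR C) AND (NOT B OR (NOT NOT NOT C AND NOT C)))   (De Morgan)
≡ (C AND NOT A) OR ((B OR C OR C) AND (NOT B OR (NOT C AND NOT C)))   (double negation)
≡ (C OR B OR C OR C) AND (C OR NOT B OR NOT C) AND (C OR NOT B OR NOT C) AND (NOT A OR B OR C OR C) AND (NOT A OR NOT B OR NOT C) AND (NOT A OR NOT B OR NOT C)   (distribute OR over AND)
≡ (C OR B) AND (NOT A OR NOT B OR NOT C)   (simplify)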